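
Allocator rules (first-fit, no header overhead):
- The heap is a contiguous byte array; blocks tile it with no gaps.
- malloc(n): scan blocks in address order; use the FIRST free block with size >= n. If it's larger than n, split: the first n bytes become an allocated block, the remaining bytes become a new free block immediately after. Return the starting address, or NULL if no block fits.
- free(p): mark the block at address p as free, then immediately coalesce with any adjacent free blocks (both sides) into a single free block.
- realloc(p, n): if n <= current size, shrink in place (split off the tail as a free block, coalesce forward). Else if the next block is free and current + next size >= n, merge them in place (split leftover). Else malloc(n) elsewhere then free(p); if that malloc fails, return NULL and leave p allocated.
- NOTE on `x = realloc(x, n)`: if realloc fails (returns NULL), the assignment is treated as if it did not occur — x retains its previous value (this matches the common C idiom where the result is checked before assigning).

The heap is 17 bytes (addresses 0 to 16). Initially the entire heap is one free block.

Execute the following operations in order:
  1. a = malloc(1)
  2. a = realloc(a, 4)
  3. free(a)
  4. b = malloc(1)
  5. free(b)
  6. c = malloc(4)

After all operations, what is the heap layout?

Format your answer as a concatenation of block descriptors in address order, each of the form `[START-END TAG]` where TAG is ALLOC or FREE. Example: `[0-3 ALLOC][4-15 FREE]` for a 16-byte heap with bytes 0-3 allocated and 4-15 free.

Op 1: a = malloc(1) -> a = 0; heap: [0-0 ALLOC][1-16 FREE]
Op 2: a = realloc(a, 4) -> a = 0; heap: [0-3 ALLOC][4-16 FREE]
Op 3: free(a) -> (freed a); heap: [0-16 FREE]
Op 4: b = malloc(1) -> b = 0; heap: [0-0 ALLOC][1-16 FREE]
Op 5: free(b) -> (freed b); heap: [0-16 FREE]
Op 6: c = malloc(4) -> c = 0; heap: [0-3 ALLOC][4-16 FREE]

Answer: [0-3 ALLOC][4-16 FREE]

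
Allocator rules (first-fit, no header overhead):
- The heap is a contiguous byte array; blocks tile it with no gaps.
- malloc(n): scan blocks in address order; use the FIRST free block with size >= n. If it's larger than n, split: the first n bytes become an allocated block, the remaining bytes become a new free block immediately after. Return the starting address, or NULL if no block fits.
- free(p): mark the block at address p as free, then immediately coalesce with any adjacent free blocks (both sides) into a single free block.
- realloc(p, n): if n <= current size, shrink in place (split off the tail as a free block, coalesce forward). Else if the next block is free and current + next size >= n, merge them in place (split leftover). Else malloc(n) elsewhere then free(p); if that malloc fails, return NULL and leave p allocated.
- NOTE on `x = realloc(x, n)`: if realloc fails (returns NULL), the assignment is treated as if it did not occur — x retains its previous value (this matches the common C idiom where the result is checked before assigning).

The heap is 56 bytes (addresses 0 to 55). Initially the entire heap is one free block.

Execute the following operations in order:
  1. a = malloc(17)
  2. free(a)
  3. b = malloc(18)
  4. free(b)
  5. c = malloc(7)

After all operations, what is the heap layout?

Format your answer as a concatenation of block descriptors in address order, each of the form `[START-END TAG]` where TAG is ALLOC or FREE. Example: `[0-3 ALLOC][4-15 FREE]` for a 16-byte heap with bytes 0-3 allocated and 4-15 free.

Op 1: a = malloc(17) -> a = 0; heap: [0-16 ALLOC][17-55 FREE]
Op 2: free(a) -> (freed a); heap: [0-55 FREE]
Op 3: b = malloc(18) -> b = 0; heap: [0-17 ALLOC][18-55 FREE]
Op 4: free(b) -> (freed b); heap: [0-55 FREE]
Op 5: c = malloc(7) -> c = 0; heap: [0-6 ALLOC][7-55 FREE]

Answer: [0-6 ALLOC][7-55 FREE]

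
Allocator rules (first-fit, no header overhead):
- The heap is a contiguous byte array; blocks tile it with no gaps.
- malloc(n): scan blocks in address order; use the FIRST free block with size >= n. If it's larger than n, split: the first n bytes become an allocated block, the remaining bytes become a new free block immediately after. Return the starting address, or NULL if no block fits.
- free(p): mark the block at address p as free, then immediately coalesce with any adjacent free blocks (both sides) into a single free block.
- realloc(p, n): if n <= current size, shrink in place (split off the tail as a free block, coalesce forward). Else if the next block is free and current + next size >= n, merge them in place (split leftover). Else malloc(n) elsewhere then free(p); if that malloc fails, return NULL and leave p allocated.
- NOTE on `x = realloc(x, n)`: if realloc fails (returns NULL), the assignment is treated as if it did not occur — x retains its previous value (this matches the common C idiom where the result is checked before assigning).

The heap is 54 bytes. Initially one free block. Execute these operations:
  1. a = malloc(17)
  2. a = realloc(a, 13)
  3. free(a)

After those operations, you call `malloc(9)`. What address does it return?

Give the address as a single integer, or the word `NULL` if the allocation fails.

Answer: 0

Derivation:
Op 1: a = malloc(17) -> a = 0; heap: [0-16 ALLOC][17-53 FREE]
Op 2: a = realloc(a, 13) -> a = 0; heap: [0-12 ALLOC][13-53 FREE]
Op 3: free(a) -> (freed a); heap: [0-53 FREE]
malloc(9): first-fit scan over [0-53 FREE] -> 0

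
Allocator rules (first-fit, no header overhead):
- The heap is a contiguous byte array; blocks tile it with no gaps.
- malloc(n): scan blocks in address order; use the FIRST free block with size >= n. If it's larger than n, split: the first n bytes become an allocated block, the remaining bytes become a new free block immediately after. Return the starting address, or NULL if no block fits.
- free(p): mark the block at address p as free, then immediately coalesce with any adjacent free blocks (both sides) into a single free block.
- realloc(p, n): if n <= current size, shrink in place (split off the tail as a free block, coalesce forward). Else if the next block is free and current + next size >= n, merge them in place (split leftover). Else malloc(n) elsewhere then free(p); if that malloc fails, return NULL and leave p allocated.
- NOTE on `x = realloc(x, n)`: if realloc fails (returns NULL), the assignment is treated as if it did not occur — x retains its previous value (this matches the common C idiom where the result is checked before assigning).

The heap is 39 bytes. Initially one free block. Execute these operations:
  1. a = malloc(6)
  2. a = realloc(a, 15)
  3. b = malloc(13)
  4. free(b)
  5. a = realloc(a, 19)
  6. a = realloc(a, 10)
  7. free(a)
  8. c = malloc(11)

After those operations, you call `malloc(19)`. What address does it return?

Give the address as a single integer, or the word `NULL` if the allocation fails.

Op 1: a = malloc(6) -> a = 0; heap: [0-5 ALLOC][6-38 FREE]
Op 2: a = realloc(a, 15) -> a = 0; heap: [0-14 ALLOC][15-38 FREE]
Op 3: b = malloc(13) -> b = 15; heap: [0-14 ALLOC][15-27 ALLOC][28-38 FREE]
Op 4: free(b) -> (freed b); heap: [0-14 ALLOC][15-38 FREE]
Op 5: a = realloc(a, 19) -> a = 0; heap: [0-18 ALLOC][19-38 FREE]
Op 6: a = realloc(a, 10) -> a = 0; heap: [0-9 ALLOC][10-38 FREE]
Op 7: free(a) -> (freed a); heap: [0-38 FREE]
Op 8: c = malloc(11) -> c = 0; heap: [0-10 ALLOC][11-38 FREE]
malloc(19): first-fit scan over [0-10 ALLOC][11-38 FREE] -> 11

Answer: 11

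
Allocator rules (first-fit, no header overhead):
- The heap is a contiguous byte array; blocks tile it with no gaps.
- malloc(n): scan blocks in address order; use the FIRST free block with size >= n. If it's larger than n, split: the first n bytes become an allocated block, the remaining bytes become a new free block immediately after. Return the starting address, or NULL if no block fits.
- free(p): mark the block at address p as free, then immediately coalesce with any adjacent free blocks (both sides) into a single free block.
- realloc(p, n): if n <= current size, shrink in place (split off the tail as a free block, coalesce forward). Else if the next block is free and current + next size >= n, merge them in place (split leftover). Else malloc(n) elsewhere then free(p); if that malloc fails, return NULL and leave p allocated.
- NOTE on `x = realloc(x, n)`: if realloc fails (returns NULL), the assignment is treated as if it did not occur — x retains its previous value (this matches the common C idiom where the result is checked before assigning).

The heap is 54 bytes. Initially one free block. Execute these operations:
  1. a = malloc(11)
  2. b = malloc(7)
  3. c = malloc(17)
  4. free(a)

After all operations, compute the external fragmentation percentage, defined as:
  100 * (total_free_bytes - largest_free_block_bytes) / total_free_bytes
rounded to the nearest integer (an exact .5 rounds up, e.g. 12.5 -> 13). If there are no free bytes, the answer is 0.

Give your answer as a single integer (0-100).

Answer: 37

Derivation:
Op 1: a = malloc(11) -> a = 0; heap: [0-10 ALLOC][11-53 FREE]
Op 2: b = malloc(7) -> b = 11; heap: [0-10 ALLOC][11-17 ALLOC][18-53 FREE]
Op 3: c = malloc(17) -> c = 18; heap: [0-10 ALLOC][11-17 ALLOC][18-34 ALLOC][35-53 FREE]
Op 4: free(a) -> (freed a); heap: [0-10 FREE][11-17 ALLOC][18-34 ALLOC][35-53 FREE]
Free blocks: [11 19] total_free=30 largest=19 -> 100*(30-19)/30 = 1100/30 ≈ 36.667 -> rounds to 37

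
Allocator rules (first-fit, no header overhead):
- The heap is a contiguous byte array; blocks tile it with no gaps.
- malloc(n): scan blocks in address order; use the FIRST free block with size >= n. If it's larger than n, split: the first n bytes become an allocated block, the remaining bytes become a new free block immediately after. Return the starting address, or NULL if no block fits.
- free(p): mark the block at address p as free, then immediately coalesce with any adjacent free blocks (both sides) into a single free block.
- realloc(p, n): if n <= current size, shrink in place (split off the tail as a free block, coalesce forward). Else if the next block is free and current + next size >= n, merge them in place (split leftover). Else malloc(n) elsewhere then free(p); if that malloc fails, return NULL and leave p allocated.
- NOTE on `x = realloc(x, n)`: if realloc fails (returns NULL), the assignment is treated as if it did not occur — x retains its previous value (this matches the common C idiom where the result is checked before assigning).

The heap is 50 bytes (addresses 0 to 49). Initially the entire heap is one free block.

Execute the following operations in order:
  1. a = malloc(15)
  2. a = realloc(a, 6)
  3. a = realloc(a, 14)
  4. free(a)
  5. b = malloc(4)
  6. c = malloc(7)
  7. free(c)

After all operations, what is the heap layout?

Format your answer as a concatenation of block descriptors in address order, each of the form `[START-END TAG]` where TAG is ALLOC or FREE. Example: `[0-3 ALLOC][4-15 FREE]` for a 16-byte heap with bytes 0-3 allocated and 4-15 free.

Op 1: a = malloc(15) -> a = 0; heap: [0-14 ALLOC][15-49 FREE]
Op 2: a = realloc(a, 6) -> a = 0; heap: [0-5 ALLOC][6-49 FREE]
Op 3: a = realloc(a, 14) -> a = 0; heap: [0-13 ALLOC][14-49 FREE]
Op 4: free(a) -> (freed a); heap: [0-49 FREE]
Op 5: b = malloc(4) -> b = 0; heap: [0-3 ALLOC][4-49 FREE]
Op 6: c = malloc(7) -> c = 4; heap: [0-3 ALLOC][4-10 ALLOC][11-49 FREE]
Op 7: free(c) -> (freed c); heap: [0-3 ALLOC][4-49 FREE]

Answer: [0-3 ALLOC][4-49 FREE]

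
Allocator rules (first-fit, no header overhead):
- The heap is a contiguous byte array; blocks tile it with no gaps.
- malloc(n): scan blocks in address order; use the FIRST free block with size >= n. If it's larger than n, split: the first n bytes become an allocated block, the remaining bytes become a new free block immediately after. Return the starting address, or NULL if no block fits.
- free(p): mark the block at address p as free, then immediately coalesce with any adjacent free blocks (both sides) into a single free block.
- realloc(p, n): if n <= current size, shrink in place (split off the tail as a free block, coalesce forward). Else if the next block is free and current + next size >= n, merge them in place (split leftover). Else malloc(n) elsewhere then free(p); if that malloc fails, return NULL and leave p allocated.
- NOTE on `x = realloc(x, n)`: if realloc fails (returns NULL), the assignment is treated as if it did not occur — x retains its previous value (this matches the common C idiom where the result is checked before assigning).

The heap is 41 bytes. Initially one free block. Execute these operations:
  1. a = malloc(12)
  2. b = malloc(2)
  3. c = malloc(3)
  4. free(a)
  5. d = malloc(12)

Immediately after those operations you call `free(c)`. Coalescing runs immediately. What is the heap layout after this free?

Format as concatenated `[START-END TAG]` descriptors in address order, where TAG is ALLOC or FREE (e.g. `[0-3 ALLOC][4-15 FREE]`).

Answer: [0-11 ALLOC][12-13 ALLOC][14-40 FREE]

Derivation:
Op 1: a = malloc(12) -> a = 0; heap: [0-11 ALLOC][12-40 FREE]
Op 2: b = malloc(2) -> b = 12; heap: [0-11 ALLOC][12-13 ALLOC][14-40 FREE]
Op 3: c = malloc(3) -> c = 14; heap: [0-11 ALLOC][12-13 ALLOC][14-16 ALLOC][17-40 FREE]
Op 4: free(a) -> (freed a); heap: [0-11 FREE][12-13 ALLOC][14-16 ALLOC][17-40 FREE]
Op 5: d = malloc(12) -> d = 0; heap: [0-11 ALLOC][12-13 ALLOC][14-16 ALLOC][17-40 FREE]
free(c): c = 14 -> block [14-16 ALLOC]; mark free, coalesce with adjacent free neighbors -> [0-11 ALLOC][12-13 ALLOC][14-40 FREE]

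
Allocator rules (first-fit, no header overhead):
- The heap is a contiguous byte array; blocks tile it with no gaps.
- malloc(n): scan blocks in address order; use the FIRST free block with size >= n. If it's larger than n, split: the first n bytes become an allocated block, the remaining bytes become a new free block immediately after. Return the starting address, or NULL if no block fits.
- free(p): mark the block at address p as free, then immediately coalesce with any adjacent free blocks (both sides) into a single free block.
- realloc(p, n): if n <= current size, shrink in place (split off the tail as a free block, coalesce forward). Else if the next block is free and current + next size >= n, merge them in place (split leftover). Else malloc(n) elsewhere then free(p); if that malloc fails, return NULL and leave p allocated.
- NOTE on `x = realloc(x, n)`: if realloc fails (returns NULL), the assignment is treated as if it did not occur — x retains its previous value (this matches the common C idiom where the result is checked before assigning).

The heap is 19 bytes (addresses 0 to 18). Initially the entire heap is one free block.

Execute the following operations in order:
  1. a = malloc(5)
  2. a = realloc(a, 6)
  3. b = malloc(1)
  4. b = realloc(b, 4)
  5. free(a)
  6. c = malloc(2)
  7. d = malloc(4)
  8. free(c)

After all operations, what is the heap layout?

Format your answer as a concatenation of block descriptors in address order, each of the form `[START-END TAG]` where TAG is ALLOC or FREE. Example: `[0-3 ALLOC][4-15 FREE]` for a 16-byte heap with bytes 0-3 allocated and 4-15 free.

Answer: [0-1 FREE][2-5 ALLOC][6-9 ALLOC][10-18 FREE]

Derivation:
Op 1: a = malloc(5) -> a = 0; heap: [0-4 ALLOC][5-18 FREE]
Op 2: a = realloc(a, 6) -> a = 0; heap: [0-5 ALLOC][6-18 FREE]
Op 3: b = malloc(1) -> b = 6; heap: [0-5 ALLOC][6-6 ALLOC][7-18 FREE]
Op 4: b = realloc(b, 4) -> b = 6; heap: [0-5 ALLOC][6-9 ALLOC][10-18 FREE]
Op 5: free(a) -> (freed a); heap: [0-5 FREE][6-9 ALLOC][10-18 FREE]
Op 6: c = malloc(2) -> c = 0; heap: [0-1 ALLOC][2-5 FREE][6-9 ALLOC][10-18 FREE]
Op 7: d = malloc(4) -> d = 2; heap: [0-1 ALLOC][2-5 ALLOC][6-9 ALLOC][10-18 FREE]
Op 8: free(c) -> (freed c); heap: [0-1 FREE][2-5 ALLOC][6-9 ALLOC][10-18 FREE]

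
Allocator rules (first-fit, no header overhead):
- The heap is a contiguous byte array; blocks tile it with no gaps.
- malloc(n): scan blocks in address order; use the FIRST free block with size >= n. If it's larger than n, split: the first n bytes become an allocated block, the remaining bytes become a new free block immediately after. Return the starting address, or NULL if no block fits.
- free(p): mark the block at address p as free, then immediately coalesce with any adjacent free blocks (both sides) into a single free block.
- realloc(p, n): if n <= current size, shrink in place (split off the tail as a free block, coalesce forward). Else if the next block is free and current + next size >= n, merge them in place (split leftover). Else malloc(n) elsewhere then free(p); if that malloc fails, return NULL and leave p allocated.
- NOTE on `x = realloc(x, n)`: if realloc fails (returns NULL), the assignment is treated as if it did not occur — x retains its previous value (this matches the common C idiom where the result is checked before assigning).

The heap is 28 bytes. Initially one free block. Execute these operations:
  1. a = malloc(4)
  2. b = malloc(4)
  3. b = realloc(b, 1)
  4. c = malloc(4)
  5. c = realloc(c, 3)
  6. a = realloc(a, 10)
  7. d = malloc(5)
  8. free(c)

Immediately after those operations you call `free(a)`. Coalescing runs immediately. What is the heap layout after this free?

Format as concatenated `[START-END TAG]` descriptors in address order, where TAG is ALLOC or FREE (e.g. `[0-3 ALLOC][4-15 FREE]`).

Op 1: a = malloc(4) -> a = 0; heap: [0-3 ALLOC][4-27 FREE]
Op 2: b = malloc(4) -> b = 4; heap: [0-3 ALLOC][4-7 ALLOC][8-27 FREE]
Op 3: b = realloc(b, 1) -> b = 4; heap: [0-3 ALLOC][4-4 ALLOC][5-27 FREE]
Op 4: c = malloc(4) -> c = 5; heap: [0-3 ALLOC][4-4 ALLOC][5-8 ALLOC][9-27 FREE]
Op 5: c = realloc(c, 3) -> c = 5; heap: [0-3 ALLOC][4-4 ALLOC][5-7 ALLOC][8-27 FREE]
Op 6: a = realloc(a, 10) -> a = 8; heap: [0-3 FREE][4-4 ALLOC][5-7 ALLOC][8-17 ALLOC][18-27 FREE]
Op 7: d = malloc(5) -> d = 18; heap: [0-3 FREE][4-4 ALLOC][5-7 ALLOC][8-17 ALLOC][18-22 ALLOC][23-27 FREE]
Op 8: free(c) -> (freed c); heap: [0-3 FREE][4-4 ALLOC][5-7 FREE][8-17 ALLOC][18-22 ALLOC][23-27 FREE]
free(a): a = 8 -> block [8-17 ALLOC]; mark free, coalesce with adjacent free neighbors -> [0-3 FREE][4-4 ALLOC][5-17 FREE][18-22 ALLOC][23-27 FREE]

Answer: [0-3 FREE][4-4 ALLOC][5-17 FREE][18-22 ALLOC][23-27 FREE]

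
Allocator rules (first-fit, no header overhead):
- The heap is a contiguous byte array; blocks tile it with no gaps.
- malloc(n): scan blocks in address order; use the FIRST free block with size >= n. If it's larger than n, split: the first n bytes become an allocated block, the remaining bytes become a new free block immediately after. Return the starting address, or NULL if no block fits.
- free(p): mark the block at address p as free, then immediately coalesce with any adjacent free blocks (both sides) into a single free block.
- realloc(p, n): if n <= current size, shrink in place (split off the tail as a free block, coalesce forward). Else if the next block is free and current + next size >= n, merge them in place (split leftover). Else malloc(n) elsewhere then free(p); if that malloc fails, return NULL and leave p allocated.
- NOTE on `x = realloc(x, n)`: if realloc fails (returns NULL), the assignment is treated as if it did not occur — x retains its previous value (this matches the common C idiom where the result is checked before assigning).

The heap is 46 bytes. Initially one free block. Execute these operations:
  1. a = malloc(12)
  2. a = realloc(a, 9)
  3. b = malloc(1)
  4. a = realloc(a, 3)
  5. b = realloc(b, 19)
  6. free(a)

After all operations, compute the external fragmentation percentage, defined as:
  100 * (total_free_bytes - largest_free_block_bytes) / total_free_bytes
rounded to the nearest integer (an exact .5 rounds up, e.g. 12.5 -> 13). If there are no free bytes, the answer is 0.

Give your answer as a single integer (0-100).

Op 1: a = malloc(12) -> a = 0; heap: [0-11 ALLOC][12-45 FREE]
Op 2: a = realloc(a, 9) -> a = 0; heap: [0-8 ALLOC][9-45 FREE]
Op 3: b = malloc(1) -> b = 9; heap: [0-8 ALLOC][9-9 ALLOC][10-45 FREE]
Op 4: a = realloc(a, 3) -> a = 0; heap: [0-2 ALLOC][3-8 FREE][9-9 ALLOC][10-45 FREE]
Op 5: b = realloc(b, 19) -> b = 9; heap: [0-2 ALLOC][3-8 FREE][9-27 ALLOC][28-45 FREE]
Op 6: free(a) -> (freed a); heap: [0-8 FREE][9-27 ALLOC][28-45 FREE]
Free blocks: [9 18] total_free=27 largest=18 -> 100*(27-18)/27 = 900/27 ≈ 33.333 -> rounds to 33

Answer: 33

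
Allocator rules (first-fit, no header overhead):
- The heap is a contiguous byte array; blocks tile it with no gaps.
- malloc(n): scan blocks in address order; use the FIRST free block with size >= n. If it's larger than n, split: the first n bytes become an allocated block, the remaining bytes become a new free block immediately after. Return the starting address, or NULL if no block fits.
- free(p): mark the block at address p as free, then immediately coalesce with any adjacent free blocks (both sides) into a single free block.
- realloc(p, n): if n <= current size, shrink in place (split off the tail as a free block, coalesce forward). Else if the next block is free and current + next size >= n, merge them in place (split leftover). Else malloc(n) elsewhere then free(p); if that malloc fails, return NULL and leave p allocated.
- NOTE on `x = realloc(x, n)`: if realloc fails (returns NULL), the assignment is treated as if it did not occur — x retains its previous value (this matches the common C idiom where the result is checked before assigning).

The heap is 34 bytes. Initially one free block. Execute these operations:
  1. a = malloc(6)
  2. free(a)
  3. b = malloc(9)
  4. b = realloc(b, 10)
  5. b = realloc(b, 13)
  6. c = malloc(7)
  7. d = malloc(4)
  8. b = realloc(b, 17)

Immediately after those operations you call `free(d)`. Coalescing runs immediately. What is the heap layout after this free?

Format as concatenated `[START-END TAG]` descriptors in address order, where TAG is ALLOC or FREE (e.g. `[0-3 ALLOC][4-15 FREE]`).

Answer: [0-12 ALLOC][13-19 ALLOC][20-33 FREE]

Derivation:
Op 1: a = malloc(6) -> a = 0; heap: [0-5 ALLOC][6-33 FREE]
Op 2: free(a) -> (freed a); heap: [0-33 FREE]
Op 3: b = malloc(9) -> b = 0; heap: [0-8 ALLOC][9-33 FREE]
Op 4: b = realloc(b, 10) -> b = 0; heap: [0-9 ALLOC][10-33 FREE]
Op 5: b = realloc(b, 13) -> b = 0; heap: [0-12 ALLOC][13-33 FREE]
Op 6: c = malloc(7) -> c = 13; heap: [0-12 ALLOC][13-19 ALLOC][20-33 FREE]
Op 7: d = malloc(4) -> d = 20; heap: [0-12 ALLOC][13-19 ALLOC][20-23 ALLOC][24-33 FREE]
Op 8: b = realloc(b, 17) -> NULL (b unchanged); heap: [0-12 ALLOC][13-19 ALLOC][20-23 ALLOC][24-33 FREE]
free(d): d = 20 -> block [20-23 ALLOC]; mark free, coalesce with adjacent free neighbors -> [0-12 ALLOC][13-19 ALLOC][20-33 FREE]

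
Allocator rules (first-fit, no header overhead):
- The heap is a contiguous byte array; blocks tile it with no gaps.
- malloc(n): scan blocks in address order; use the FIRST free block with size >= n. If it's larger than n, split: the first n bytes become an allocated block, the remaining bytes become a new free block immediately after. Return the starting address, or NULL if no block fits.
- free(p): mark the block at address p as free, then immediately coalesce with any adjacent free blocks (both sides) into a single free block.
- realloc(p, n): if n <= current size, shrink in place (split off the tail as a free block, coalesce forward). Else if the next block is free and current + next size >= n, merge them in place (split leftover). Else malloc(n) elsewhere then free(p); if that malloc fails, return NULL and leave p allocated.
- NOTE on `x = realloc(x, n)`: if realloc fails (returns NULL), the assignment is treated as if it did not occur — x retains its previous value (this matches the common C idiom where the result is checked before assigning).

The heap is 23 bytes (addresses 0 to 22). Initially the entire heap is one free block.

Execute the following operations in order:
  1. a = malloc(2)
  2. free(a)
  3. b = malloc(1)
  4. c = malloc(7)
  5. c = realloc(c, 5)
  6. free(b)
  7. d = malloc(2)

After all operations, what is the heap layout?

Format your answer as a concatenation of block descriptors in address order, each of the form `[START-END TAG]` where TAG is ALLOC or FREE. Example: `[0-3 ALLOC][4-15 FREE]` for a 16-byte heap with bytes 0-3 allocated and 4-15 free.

Op 1: a = malloc(2) -> a = 0; heap: [0-1 ALLOC][2-22 FREE]
Op 2: free(a) -> (freed a); heap: [0-22 FREE]
Op 3: b = malloc(1) -> b = 0; heap: [0-0 ALLOC][1-22 FREE]
Op 4: c = malloc(7) -> c = 1; heap: [0-0 ALLOC][1-7 ALLOC][8-22 FREE]
Op 5: c = realloc(c, 5) -> c = 1; heap: [0-0 ALLOC][1-5 ALLOC][6-22 FREE]
Op 6: free(b) -> (freed b); heap: [0-0 FREE][1-5 ALLOC][6-22 FREE]
Op 7: d = malloc(2) -> d = 6; heap: [0-0 FREE][1-5 ALLOC][6-7 ALLOC][8-22 FREE]

Answer: [0-0 FREE][1-5 ALLOC][6-7 ALLOC][8-22 FREE]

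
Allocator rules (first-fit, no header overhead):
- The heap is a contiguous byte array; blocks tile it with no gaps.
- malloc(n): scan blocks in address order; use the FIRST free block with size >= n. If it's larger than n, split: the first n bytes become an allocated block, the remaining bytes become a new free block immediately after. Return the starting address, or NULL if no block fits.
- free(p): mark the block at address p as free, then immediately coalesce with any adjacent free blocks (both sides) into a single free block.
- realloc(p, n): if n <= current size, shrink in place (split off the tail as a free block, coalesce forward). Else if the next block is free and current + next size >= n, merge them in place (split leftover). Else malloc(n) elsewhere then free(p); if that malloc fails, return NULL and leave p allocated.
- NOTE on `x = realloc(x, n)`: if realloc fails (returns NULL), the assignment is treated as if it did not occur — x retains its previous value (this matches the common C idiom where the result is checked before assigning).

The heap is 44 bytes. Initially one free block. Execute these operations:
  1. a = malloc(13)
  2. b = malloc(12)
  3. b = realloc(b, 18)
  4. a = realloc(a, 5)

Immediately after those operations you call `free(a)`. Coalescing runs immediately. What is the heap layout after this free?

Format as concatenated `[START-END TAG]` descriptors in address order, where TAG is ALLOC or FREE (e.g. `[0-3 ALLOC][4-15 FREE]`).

Op 1: a = malloc(13) -> a = 0; heap: [0-12 ALLOC][13-43 FREE]
Op 2: b = malloc(12) -> b = 13; heap: [0-12 ALLOC][13-24 ALLOC][25-43 FREE]
Op 3: b = realloc(b, 18) -> b = 13; heap: [0-12 ALLOC][13-30 ALLOC][31-43 FREE]
Op 4: a = realloc(a, 5) -> a = 0; heap: [0-4 ALLOC][5-12 FREE][13-30 ALLOC][31-43 FREE]
free(a): a = 0 -> block [0-4 ALLOC]; mark free, coalesce with adjacent free neighbors -> [0-12 FREE][13-30 ALLOC][31-43 FREE]

Answer: [0-12 FREE][13-30 ALLOC][31-43 FREE]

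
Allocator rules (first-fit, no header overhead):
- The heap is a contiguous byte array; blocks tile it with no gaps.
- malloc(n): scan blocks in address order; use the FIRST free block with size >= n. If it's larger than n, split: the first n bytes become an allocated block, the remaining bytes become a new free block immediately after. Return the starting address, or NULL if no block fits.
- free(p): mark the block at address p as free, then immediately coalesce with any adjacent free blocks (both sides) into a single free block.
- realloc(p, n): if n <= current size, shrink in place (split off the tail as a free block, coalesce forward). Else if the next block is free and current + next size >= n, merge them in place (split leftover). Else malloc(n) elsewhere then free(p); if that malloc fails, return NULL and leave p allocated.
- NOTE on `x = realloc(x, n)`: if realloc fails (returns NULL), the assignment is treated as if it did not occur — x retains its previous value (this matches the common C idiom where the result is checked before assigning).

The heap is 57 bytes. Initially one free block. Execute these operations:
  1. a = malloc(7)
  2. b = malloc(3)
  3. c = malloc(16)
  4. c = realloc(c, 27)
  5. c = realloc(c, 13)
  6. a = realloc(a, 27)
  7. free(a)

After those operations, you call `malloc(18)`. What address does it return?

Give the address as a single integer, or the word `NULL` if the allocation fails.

Op 1: a = malloc(7) -> a = 0; heap: [0-6 ALLOC][7-56 FREE]
Op 2: b = malloc(3) -> b = 7; heap: [0-6 ALLOC][7-9 ALLOC][10-56 FREE]
Op 3: c = malloc(16) -> c = 10; heap: [0-6 ALLOC][7-9 ALLOC][10-25 ALLOC][26-56 FREE]
Op 4: c = realloc(c, 27) -> c = 10; heap: [0-6 ALLOC][7-9 ALLOC][10-36 ALLOC][37-56 FREE]
Op 5: c = realloc(c, 13) -> c = 10; heap: [0-6 ALLOC][7-9 ALLOC][10-22 ALLOC][23-56 FREE]
Op 6: a = realloc(a, 27) -> a = 23; heap: [0-6 FREE][7-9 ALLOC][10-22 ALLOC][23-49 ALLOC][50-56 FREE]
Op 7: free(a) -> (freed a); heap: [0-6 FREE][7-9 ALLOC][10-22 ALLOC][23-56 FREE]
malloc(18): first-fit scan over [0-6 FREE][7-9 ALLOC][10-22 ALLOC][23-56 FREE] -> 23

Answer: 23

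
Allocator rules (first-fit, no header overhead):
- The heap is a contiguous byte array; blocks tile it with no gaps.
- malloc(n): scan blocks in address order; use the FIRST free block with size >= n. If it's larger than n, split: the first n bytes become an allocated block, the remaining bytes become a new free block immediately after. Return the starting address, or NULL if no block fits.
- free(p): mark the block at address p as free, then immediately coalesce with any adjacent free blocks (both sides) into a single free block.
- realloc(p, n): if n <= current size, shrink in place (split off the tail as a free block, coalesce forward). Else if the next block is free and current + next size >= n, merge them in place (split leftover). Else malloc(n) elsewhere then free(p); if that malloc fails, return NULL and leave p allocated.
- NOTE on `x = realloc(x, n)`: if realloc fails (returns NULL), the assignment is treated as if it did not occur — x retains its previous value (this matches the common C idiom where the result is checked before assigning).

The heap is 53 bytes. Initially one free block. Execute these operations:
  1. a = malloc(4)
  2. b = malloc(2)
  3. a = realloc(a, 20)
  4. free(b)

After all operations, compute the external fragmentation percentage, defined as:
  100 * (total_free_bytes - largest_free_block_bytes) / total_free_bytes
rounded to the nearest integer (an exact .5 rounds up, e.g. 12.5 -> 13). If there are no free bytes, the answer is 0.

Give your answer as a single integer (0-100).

Answer: 18

Derivation:
Op 1: a = malloc(4) -> a = 0; heap: [0-3 ALLOC][4-52 FREE]
Op 2: b = malloc(2) -> b = 4; heap: [0-3 ALLOC][4-5 ALLOC][6-52 FREE]
Op 3: a = realloc(a, 20) -> a = 6; heap: [0-3 FREE][4-5 ALLOC][6-25 ALLOC][26-52 FREE]
Op 4: free(b) -> (freed b); heap: [0-5 FREE][6-25 ALLOC][26-52 FREE]
Free blocks: [6 27] total_free=33 largest=27 -> 100*(33-27)/33 = 600/33 ≈ 18.182 -> rounds to 18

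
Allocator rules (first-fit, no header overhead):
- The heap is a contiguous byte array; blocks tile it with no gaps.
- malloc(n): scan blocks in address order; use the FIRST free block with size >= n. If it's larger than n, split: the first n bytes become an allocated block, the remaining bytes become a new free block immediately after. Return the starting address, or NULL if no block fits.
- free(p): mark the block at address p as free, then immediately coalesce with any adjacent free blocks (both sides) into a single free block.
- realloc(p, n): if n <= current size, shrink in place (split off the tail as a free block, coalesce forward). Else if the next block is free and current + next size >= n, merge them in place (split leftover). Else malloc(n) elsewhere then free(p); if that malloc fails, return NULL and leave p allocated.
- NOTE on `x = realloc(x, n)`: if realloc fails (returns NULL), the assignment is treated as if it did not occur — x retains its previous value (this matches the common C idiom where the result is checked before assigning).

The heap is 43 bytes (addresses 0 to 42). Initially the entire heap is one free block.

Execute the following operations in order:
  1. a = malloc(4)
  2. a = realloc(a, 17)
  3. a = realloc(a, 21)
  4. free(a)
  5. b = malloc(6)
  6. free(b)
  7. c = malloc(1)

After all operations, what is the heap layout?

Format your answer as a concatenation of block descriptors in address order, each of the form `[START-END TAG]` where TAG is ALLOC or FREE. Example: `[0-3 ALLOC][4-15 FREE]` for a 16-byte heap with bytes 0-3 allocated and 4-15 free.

Answer: [0-0 ALLOC][1-42 FREE]

Derivation:
Op 1: a = malloc(4) -> a = 0; heap: [0-3 ALLOC][4-42 FREE]
Op 2: a = realloc(a, 17) -> a = 0; heap: [0-16 ALLOC][17-42 FREE]
Op 3: a = realloc(a, 21) -> a = 0; heap: [0-20 ALLOC][21-42 FREE]
Op 4: free(a) -> (freed a); heap: [0-42 FREE]
Op 5: b = malloc(6) -> b = 0; heap: [0-5 ALLOC][6-42 FREE]
Op 6: free(b) -> (freed b); heap: [0-42 FREE]
Op 7: c = malloc(1) -> c = 0; heap: [0-0 ALLOC][1-42 FREE]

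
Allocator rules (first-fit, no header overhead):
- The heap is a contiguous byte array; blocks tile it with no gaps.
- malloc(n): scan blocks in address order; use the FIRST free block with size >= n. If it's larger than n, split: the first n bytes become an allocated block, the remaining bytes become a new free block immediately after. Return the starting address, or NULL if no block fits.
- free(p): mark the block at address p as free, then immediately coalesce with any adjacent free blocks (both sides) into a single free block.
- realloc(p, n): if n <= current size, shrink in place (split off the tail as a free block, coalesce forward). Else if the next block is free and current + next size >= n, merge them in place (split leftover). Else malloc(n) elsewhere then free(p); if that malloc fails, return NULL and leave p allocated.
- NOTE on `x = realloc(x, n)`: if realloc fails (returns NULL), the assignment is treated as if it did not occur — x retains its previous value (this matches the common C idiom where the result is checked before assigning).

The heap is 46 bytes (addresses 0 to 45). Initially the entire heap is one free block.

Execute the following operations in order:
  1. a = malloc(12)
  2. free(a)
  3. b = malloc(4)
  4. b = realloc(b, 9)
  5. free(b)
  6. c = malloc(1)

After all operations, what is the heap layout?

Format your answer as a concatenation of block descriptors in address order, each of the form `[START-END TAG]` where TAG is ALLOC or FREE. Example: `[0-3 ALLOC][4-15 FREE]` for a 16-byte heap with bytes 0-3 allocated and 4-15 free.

Op 1: a = malloc(12) -> a = 0; heap: [0-11 ALLOC][12-45 FREE]
Op 2: free(a) -> (freed a); heap: [0-45 FREE]
Op 3: b = malloc(4) -> b = 0; heap: [0-3 ALLOC][4-45 FREE]
Op 4: b = realloc(b, 9) -> b = 0; heap: [0-8 ALLOC][9-45 FREE]
Op 5: free(b) -> (freed b); heap: [0-45 FREE]
Op 6: c = malloc(1) -> c = 0; heap: [0-0 ALLOC][1-45 FREE]

Answer: [0-0 ALLOC][1-45 FREE]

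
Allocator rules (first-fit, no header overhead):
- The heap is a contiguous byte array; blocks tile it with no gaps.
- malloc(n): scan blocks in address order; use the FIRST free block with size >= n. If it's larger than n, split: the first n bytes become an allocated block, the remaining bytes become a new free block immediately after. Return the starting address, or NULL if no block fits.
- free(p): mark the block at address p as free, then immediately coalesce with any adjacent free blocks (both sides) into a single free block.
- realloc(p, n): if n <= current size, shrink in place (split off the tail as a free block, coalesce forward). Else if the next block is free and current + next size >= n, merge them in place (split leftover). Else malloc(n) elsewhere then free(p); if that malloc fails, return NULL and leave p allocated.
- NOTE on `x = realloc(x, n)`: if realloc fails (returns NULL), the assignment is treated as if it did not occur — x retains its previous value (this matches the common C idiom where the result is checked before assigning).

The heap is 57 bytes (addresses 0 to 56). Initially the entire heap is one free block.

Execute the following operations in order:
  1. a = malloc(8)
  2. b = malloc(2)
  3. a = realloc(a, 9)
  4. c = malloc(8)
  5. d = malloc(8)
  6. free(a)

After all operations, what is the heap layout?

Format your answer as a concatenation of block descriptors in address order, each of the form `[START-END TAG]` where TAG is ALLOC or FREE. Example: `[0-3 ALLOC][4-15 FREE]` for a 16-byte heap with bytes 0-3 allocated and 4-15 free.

Answer: [0-7 ALLOC][8-9 ALLOC][10-18 FREE][19-26 ALLOC][27-56 FREE]

Derivation:
Op 1: a = malloc(8) -> a = 0; heap: [0-7 ALLOC][8-56 FREE]
Op 2: b = malloc(2) -> b = 8; heap: [0-7 ALLOC][8-9 ALLOC][10-56 FREE]
Op 3: a = realloc(a, 9) -> a = 10; heap: [0-7 FREE][8-9 ALLOC][10-18 ALLOC][19-56 FREE]
Op 4: c = malloc(8) -> c = 0; heap: [0-7 ALLOC][8-9 ALLOC][10-18 ALLOC][19-56 FREE]
Op 5: d = malloc(8) -> d = 19; heap: [0-7 ALLOC][8-9 ALLOC][10-18 ALLOC][19-26 ALLOC][27-56 FREE]
Op 6: free(a) -> (freed a); heap: [0-7 ALLOC][8-9 ALLOC][10-18 FREE][19-26 ALLOC][27-56 FREE]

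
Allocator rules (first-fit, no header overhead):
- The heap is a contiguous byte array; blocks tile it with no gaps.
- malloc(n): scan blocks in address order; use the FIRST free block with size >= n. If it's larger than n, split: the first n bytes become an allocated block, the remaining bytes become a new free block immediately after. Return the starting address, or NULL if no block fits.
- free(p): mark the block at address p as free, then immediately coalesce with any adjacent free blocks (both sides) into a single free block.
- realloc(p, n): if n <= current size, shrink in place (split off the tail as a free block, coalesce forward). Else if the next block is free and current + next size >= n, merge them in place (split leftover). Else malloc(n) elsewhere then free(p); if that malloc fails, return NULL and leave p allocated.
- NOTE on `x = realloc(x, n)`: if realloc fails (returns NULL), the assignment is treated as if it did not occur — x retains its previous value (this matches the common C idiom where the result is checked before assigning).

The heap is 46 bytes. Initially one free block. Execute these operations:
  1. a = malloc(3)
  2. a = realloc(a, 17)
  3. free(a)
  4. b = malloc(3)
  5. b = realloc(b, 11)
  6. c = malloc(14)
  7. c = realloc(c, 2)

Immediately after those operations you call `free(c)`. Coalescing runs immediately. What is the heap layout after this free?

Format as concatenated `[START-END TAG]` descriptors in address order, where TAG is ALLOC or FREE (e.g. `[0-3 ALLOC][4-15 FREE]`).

Answer: [0-10 ALLOC][11-45 FREE]

Derivation:
Op 1: a = malloc(3) -> a = 0; heap: [0-2 ALLOC][3-45 FREE]
Op 2: a = realloc(a, 17) -> a = 0; heap: [0-16 ALLOC][17-45 FREE]
Op 3: free(a) -> (freed a); heap: [0-45 FREE]
Op 4: b = malloc(3) -> b = 0; heap: [0-2 ALLOC][3-45 FREE]
Op 5: b = realloc(b, 11) -> b = 0; heap: [0-10 ALLOC][11-45 FREE]
Op 6: c = malloc(14) -> c = 11; heap: [0-10 ALLOC][11-24 ALLOC][25-45 FREE]
Op 7: c = realloc(c, 2) -> c = 11; heap: [0-10 ALLOC][11-12 ALLOC][13-45 FREE]
free(c): c = 11 -> block [11-12 ALLOC]; mark free, coalesce with adjacent free neighbors -> [0-10 ALLOC][11-45 FREE]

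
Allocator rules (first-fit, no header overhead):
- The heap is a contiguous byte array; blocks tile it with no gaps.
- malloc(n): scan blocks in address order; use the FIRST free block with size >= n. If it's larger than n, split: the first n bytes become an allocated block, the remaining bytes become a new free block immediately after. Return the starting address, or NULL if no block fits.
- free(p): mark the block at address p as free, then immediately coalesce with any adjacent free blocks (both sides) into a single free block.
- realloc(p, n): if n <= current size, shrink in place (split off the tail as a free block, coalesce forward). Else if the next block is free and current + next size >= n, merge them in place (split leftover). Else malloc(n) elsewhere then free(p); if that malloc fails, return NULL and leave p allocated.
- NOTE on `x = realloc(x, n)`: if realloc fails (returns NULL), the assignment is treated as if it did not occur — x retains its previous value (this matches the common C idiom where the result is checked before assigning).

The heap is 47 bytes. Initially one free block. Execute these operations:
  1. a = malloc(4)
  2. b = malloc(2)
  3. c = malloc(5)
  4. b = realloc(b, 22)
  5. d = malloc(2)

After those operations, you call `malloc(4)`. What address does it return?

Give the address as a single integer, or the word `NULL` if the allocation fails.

Op 1: a = malloc(4) -> a = 0; heap: [0-3 ALLOC][4-46 FREE]
Op 2: b = malloc(2) -> b = 4; heap: [0-3 ALLOC][4-5 ALLOC][6-46 FREE]
Op 3: c = malloc(5) -> c = 6; heap: [0-3 ALLOC][4-5 ALLOC][6-10 ALLOC][11-46 FREE]
Op 4: b = realloc(b, 22) -> b = 11; heap: [0-3 ALLOC][4-5 FREE][6-10 ALLOC][11-32 ALLOC][33-46 FREE]
Op 5: d = malloc(2) -> d = 4; heap: [0-3 ALLOC][4-5 ALLOC][6-10 ALLOC][11-32 ALLOC][33-46 FREE]
malloc(4): first-fit scan over [0-3 ALLOC][4-5 ALLOC][6-10 ALLOC][11-32 ALLOC][33-46 FREE] -> 33

Answer: 33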